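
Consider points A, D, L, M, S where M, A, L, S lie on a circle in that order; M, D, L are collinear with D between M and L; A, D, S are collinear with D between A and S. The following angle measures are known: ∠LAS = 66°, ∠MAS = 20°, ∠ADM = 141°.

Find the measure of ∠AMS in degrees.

∠AMS = 85°

1. ∠MLS = 20°  [same arc MS]
2. ∠LDS = 141°  [vertical angles at D]
3. ∠ASL = 19°  [△LDS]
4. ∠ALS = 95°  [△ALS]
5. ∠AMS = 85°  [cyclic MALS, opposite ∠M+∠L]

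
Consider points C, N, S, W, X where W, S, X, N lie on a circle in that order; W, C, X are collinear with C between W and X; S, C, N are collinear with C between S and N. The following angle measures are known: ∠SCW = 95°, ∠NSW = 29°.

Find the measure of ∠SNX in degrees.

1. ∠NCX = 95°  [vertical angles at C]
2. ∠NXW = 29°  [same arc WN]
3. ∠SNX = 56°  [△XCN]

∠SNX = 56°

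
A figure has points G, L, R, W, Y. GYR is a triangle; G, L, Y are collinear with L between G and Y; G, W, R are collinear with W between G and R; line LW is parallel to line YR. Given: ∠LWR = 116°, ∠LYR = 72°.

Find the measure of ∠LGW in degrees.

∠LGW = 44°

1. ∠GWL = 64°  [linear pair at W on GR]
2. ∠GYR = 72°  [L on ray YG]
3. ∠GRY = 64°  [LW∥YR, corresponding at W]
4. ∠RGY = 44°  [△GYR]
5. ∠LGW = 44°  [L on GY, W on GR]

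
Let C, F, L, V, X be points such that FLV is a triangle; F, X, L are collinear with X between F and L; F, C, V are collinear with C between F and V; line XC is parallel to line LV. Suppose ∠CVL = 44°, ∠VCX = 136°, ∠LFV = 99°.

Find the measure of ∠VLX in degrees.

1. ∠FVL = 44°  [C on ray VF]
2. ∠FLV = 37°  [△FLV]
3. ∠VLX = 37°  [X on ray LF]

∠VLX = 37°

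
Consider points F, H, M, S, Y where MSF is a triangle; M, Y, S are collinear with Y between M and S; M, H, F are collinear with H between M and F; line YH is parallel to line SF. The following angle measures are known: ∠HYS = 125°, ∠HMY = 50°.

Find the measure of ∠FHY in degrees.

1. ∠HYM = 55°  [linear pair at Y on MS]
2. ∠MHY = 75°  [△MYH]
3. ∠FHY = 105°  [linear pair at H on MF]

∠FHY = 105°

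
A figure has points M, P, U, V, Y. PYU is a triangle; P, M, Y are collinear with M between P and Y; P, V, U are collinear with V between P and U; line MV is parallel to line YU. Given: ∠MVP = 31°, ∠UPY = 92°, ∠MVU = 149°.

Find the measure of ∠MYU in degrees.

1. ∠PUY = 31°  [MV∥YU, corresponding at V]
2. ∠PYU = 57°  [△PYU]
3. ∠MYU = 57°  [M on ray YP]

∠MYU = 57°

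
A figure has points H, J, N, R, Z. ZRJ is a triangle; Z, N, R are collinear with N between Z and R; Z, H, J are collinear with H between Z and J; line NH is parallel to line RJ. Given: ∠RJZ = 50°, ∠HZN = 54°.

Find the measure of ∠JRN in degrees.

∠JRN = 76°

1. ∠NHZ = 50°  [NH∥RJ, corresponding at H]
2. ∠HNZ = 76°  [△ZNH]
3. ∠HNR = 104°  [linear pair at N on ZR]
4. ∠JRN = 76°  [NH∥RJ, co-interior at R–N]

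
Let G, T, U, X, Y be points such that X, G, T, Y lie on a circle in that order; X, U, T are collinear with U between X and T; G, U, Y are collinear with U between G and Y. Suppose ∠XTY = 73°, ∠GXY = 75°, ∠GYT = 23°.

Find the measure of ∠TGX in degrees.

∠TGX = 125°

1. ∠XGY = 73°  [same arc XY]
2. ∠GYX = 32°  [△XGY]
3. ∠GXT = 23°  [same arc GT]
4. ∠GTX = 32°  [same arc XG]
5. ∠TGX = 125°  [△XGT]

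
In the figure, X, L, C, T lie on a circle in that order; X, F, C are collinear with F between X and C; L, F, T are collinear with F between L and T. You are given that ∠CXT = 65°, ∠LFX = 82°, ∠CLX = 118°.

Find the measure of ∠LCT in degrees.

∠LCT = 70°

1. ∠CLT = 65°  [same arc CT]
2. ∠CFT = 82°  [vertical angles at F]
3. ∠CTX = 62°  [cyclic XLCT, opposite ∠L+∠T]
4. ∠TCX = 53°  [△XCT]
5. ∠CTL = 45°  [△CFT]
6. ∠LCT = 70°  [△LCT]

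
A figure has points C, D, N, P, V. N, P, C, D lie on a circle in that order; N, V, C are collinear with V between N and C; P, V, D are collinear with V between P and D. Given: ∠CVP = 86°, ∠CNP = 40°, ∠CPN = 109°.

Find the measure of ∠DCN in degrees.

∠DCN = 46°

1. ∠DVN = 86°  [vertical angles at V]
2. ∠CDP = 40°  [same arc PC]
3. ∠CVD = 94°  [linear pair at V on NC]
4. ∠DCN = 46°  [△CVD]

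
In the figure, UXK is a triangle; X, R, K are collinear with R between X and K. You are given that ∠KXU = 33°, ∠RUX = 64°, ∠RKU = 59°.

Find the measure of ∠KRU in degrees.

1. ∠RXU = 33°  [R on ray XK]
2. ∠URX = 83°  [△UXR]
3. ∠KRU = 97°  [linear pair at R on XK]

∠KRU = 97°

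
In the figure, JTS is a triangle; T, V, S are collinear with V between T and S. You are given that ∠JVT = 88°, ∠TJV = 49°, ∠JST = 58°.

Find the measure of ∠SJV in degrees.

∠SJV = 30°

1. ∠JVS = 92°  [linear pair at V on TS]
2. ∠JSV = 58°  [V on ray ST]
3. ∠SJV = 30°  [△JVS]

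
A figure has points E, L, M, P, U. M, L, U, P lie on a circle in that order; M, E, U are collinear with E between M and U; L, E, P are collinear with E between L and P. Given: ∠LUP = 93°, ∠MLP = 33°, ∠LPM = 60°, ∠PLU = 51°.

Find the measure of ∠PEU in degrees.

∠PEU = 111°

1. ∠LPU = 36°  [△LUP]
2. ∠MUP = 33°  [same arc MP]
3. ∠PEU = 111°  [△UEP]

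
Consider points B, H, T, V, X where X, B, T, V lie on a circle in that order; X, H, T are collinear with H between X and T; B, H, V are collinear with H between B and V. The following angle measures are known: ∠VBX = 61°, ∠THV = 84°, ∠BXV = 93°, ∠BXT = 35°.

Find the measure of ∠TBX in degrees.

1. ∠BVX = 26°  [△XBV]
2. ∠BTX = 26°  [same arc XB]
3. ∠TBX = 119°  [△XBT]

∠TBX = 119°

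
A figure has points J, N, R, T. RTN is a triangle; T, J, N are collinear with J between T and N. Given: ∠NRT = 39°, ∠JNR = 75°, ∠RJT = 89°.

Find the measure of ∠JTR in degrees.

∠JTR = 66°

1. ∠RNT = 75°  [J on ray NT]
2. ∠NTR = 66°  [△RTN]
3. ∠JTR = 66°  [J on ray TN]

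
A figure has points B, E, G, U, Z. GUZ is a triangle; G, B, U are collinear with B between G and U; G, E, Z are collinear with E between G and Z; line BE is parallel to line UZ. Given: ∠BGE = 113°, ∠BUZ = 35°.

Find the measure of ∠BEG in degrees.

1. ∠UGZ = 113°  [B on GU, E on GZ]
2. ∠GUZ = 35°  [B on ray UG]
3. ∠GZU = 32°  [△GUZ]
4. ∠BEG = 32°  [BE∥UZ, corresponding at E]

∠BEG = 32°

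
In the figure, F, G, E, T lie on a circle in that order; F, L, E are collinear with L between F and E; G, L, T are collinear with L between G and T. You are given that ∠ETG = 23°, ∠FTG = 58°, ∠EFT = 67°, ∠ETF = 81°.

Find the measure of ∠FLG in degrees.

∠FLG = 125°

1. ∠FEG = 58°  [same arc FG]
2. ∠EGT = 67°  [same arc ET]
3. ∠ELG = 55°  [△GLE]
4. ∠FLG = 125°  [linear pair at L on FE]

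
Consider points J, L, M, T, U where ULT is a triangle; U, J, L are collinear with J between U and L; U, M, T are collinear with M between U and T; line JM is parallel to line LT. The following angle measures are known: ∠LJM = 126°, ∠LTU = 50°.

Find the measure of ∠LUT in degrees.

∠LUT = 76°

1. ∠MJU = 54°  [linear pair at J on UL]
2. ∠JMU = 50°  [JM∥LT, corresponding at M]
3. ∠JUM = 76°  [△UJM]
4. ∠LUT = 76°  [J on UL, M on UT]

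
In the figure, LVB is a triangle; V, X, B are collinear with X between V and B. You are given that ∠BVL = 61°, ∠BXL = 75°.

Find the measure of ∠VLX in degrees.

1. ∠LVX = 61°  [X on ray VB]
2. ∠LXV = 105°  [linear pair at X on VB]
3. ∠VLX = 14°  [△LVX]

∠VLX = 14°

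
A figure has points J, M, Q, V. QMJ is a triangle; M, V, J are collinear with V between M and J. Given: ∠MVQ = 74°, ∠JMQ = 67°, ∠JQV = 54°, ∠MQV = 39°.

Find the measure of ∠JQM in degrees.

∠JQM = 93°

1. ∠JVQ = 106°  [linear pair at V on MJ]
2. ∠QJV = 20°  [△QVJ]
3. ∠MJQ = 20°  [V on ray JM]
4. ∠JQM = 93°  [△QMJ]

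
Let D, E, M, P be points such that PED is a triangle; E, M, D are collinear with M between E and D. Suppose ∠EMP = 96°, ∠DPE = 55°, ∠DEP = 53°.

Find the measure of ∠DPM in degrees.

1. ∠DMP = 84°  [linear pair at M on ED]
2. ∠EDP = 72°  [△PED]
3. ∠MDP = 72°  [M on ray DE]
4. ∠DPM = 24°  [△PMD]

∠DPM = 24°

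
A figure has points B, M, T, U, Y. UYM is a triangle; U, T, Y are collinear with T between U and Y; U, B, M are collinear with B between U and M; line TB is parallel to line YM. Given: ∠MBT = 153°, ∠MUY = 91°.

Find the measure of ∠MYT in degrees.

1. ∠TBU = 27°  [linear pair at B on UM]
2. ∠BUT = 91°  [T on UY, B on UM]
3. ∠BTU = 62°  [△UTB]
4. ∠BTY = 118°  [linear pair at T on UY]
5. ∠MYT = 62°  [TB∥YM, co-interior at Y–T]

∠MYT = 62°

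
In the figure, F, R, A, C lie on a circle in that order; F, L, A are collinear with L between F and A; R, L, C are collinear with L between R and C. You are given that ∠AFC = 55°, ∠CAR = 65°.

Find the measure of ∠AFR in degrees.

1. ∠ARC = 55°  [same arc AC]
2. ∠ACR = 60°  [△RAC]
3. ∠AFR = 60°  [same arc RA]

∠AFR = 60°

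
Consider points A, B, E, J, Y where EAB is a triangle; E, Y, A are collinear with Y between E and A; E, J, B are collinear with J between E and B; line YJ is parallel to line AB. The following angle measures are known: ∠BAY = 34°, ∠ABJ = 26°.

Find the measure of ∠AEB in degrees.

1. ∠BAE = 34°  [Y on ray AE]
2. ∠ABE = 26°  [J on ray BE]
3. ∠AEB = 120°  [△EAB]

∠AEB = 120°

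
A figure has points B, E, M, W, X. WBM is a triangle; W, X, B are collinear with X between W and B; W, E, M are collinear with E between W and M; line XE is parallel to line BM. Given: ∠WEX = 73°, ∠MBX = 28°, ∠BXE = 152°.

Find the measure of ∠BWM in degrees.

1. ∠BMW = 73°  [XE∥BM, corresponding at E]
2. ∠MBW = 28°  [X on ray BW]
3. ∠BWM = 79°  [△WBM]

∠BWM = 79°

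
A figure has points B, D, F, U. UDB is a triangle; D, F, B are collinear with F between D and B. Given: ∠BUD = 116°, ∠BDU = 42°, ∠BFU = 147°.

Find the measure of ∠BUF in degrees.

∠BUF = 11°

1. ∠DBU = 22°  [△UDB]
2. ∠FBU = 22°  [F on ray BD]
3. ∠BUF = 11°  [△UFB]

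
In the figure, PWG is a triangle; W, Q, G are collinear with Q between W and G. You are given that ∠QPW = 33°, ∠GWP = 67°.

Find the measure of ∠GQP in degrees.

1. ∠PWQ = 67°  [Q on ray WG]
2. ∠PQW = 80°  [△PWQ]
3. ∠GQP = 100°  [linear pair at Q on WG]

∠GQP = 100°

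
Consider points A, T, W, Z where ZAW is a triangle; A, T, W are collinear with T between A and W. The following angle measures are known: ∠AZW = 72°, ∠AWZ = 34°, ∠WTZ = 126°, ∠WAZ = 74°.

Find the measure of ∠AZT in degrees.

∠AZT = 52°

1. ∠ATZ = 54°  [linear pair at T on AW]
2. ∠TAZ = 74°  [T on ray AW]
3. ∠AZT = 52°  [△ZAT]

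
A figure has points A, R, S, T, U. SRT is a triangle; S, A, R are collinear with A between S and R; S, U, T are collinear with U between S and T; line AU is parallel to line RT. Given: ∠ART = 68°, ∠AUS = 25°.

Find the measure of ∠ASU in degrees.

1. ∠SRT = 68°  [A on ray RS]
2. ∠RTS = 25°  [AU∥RT, corresponding at U]
3. ∠RST = 87°  [△SRT]
4. ∠ASU = 87°  [A on SR, U on ST]

∠ASU = 87°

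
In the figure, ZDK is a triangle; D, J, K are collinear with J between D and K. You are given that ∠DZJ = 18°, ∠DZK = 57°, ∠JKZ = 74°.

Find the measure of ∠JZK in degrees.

1. ∠DKZ = 74°  [J on ray KD]
2. ∠KDZ = 49°  [△ZDK]
3. ∠JDZ = 49°  [J on ray DK]
4. ∠DJZ = 113°  [△ZDJ]
5. ∠KJZ = 67°  [linear pair at J on DK]
6. ∠JZK = 39°  [△ZJK]

∠JZK = 39°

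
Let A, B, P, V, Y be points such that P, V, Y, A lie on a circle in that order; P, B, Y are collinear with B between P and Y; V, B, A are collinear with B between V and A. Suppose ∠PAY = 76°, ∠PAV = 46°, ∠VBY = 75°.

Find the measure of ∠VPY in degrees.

∠VPY = 30°

1. ∠PVY = 104°  [cyclic PVYA, opposite ∠V+∠A]
2. ∠PYV = 46°  [same arc PV]
3. ∠VPY = 30°  [△PVY]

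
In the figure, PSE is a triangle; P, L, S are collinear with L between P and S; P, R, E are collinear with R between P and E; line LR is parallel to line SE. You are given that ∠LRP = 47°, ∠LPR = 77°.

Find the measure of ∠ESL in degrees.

∠ESL = 56°

1. ∠PLR = 56°  [△PLR]
2. ∠RLS = 124°  [linear pair at L on PS]
3. ∠ESL = 56°  [LR∥SE, co-interior at S–L]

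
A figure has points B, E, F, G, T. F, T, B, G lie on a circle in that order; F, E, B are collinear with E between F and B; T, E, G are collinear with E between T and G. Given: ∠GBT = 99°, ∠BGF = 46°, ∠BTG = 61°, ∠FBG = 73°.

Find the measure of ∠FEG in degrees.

∠FEG = 93°

1. ∠GFT = 81°  [cyclic FTBG, opposite ∠F+∠B]
2. ∠BFG = 61°  [△FBG]
3. ∠FTG = 73°  [same arc FG]
4. ∠FGT = 26°  [△FTG]
5. ∠FEG = 93°  [△FEG]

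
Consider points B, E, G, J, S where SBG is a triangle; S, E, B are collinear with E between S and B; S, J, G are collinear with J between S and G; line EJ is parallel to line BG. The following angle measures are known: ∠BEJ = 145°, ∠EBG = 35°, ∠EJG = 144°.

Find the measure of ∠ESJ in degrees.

∠ESJ = 109°

1. ∠JES = 35°  [linear pair at E on SB]
2. ∠EJS = 36°  [linear pair at J on SG]
3. ∠ESJ = 109°  [△SEJ]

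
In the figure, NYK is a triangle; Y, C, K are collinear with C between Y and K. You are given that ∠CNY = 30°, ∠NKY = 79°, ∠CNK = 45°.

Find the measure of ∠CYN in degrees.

∠CYN = 26°

1. ∠CKN = 79°  [C on ray KY]
2. ∠KCN = 56°  [△NCK]
3. ∠NCY = 124°  [linear pair at C on YK]
4. ∠CYN = 26°  [△NYC]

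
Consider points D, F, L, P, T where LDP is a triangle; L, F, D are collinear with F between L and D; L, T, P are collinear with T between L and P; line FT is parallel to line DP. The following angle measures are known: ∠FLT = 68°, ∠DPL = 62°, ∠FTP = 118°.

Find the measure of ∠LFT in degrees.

1. ∠DLP = 68°  [F on LD, T on LP]
2. ∠LDP = 50°  [△LDP]
3. ∠LFT = 50°  [FT∥DP, corresponding at F]

∠LFT = 50°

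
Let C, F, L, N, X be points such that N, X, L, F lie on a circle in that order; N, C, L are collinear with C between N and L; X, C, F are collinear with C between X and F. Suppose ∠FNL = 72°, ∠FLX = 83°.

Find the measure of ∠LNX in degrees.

1. ∠FXL = 72°  [same arc LF]
2. ∠LFX = 25°  [△XLF]
3. ∠LNX = 25°  [same arc XL]

∠LNX = 25°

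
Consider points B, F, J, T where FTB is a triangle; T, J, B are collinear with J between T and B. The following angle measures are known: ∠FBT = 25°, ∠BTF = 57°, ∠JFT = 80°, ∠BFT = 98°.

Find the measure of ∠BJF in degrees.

1. ∠FTJ = 57°  [J on ray TB]
2. ∠FJT = 43°  [△FTJ]
3. ∠BJF = 137°  [linear pair at J on TB]

∠BJF = 137°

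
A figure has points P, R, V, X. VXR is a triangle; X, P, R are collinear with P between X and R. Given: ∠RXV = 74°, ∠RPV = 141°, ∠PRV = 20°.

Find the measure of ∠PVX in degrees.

1. ∠PXV = 74°  [P on ray XR]
2. ∠VPX = 39°  [linear pair at P on XR]
3. ∠PVX = 67°  [△VXP]

∠PVX = 67°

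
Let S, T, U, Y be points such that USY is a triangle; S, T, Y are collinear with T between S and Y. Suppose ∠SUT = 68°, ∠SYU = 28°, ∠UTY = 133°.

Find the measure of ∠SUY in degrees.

1. ∠STU = 47°  [linear pair at T on SY]
2. ∠TSU = 65°  [△UST]
3. ∠USY = 65°  [T on ray SY]
4. ∠SUY = 87°  [△USY]

∠SUY = 87°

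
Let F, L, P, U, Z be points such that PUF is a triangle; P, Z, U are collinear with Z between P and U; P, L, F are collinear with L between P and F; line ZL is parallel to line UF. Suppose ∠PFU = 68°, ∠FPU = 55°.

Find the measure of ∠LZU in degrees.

1. ∠FUP = 57°  [△PUF]
2. ∠LZP = 57°  [ZL∥UF, corresponding at Z]
3. ∠LZU = 123°  [linear pair at Z on PU]

∠LZU = 123°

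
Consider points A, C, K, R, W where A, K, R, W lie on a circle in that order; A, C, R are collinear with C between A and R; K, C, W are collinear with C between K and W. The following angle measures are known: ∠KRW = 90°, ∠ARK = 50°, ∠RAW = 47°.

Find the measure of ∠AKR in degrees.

∠AKR = 87°

1. ∠RKW = 47°  [same arc RW]
2. ∠KWR = 43°  [△KRW]
3. ∠KAR = 43°  [same arc KR]
4. ∠AKR = 87°  [△AKR]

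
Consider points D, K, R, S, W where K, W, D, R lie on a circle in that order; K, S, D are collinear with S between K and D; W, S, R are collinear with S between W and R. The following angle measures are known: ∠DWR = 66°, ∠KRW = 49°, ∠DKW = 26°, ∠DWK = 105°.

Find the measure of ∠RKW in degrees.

1. ∠DRW = 26°  [same arc WD]
2. ∠RDW = 88°  [△WDR]
3. ∠RKW = 92°  [cyclic KWDR, opposite ∠K+∠D]

∠RKW = 92°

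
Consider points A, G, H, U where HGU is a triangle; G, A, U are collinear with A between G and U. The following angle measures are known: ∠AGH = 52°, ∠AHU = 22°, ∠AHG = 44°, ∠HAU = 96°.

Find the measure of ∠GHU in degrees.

1. ∠HGU = 52°  [A on ray GU]
2. ∠AUH = 62°  [△HAU]
3. ∠GUH = 62°  [A on ray UG]
4. ∠GHU = 66°  [△HGU]

∠GHU = 66°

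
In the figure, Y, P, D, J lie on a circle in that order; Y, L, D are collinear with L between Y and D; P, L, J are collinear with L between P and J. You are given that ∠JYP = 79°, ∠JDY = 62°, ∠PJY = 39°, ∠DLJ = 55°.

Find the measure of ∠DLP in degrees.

∠DLP = 125°

1. ∠JDP = 101°  [cyclic YPDJ, opposite ∠Y+∠D]
2. ∠DJP = 63°  [△DLJ]
3. ∠PDY = 39°  [same arc YP]
4. ∠DPJ = 16°  [△PDJ]
5. ∠DLP = 125°  [△PLD]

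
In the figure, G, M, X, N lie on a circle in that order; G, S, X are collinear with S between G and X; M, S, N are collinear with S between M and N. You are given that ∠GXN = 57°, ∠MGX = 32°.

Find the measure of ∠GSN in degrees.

1. ∠MNX = 32°  [same arc MX]
2. ∠NSX = 91°  [△XSN]
3. ∠GSN = 89°  [linear pair at S on GX]

∠GSN = 89°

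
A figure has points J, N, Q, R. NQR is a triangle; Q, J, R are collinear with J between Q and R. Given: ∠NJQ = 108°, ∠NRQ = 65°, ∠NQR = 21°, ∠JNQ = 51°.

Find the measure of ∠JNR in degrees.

∠JNR = 43°

1. ∠NJR = 72°  [linear pair at J on QR]
2. ∠JRN = 65°  [J on ray RQ]
3. ∠JNR = 43°  [△NJR]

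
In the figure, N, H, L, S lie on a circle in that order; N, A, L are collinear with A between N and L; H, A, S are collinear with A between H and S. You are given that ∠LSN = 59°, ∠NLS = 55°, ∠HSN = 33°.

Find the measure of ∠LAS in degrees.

∠LAS = 99°

1. ∠LNS = 66°  [△NLS]
2. ∠NAS = 81°  [△NAS]
3. ∠LAS = 99°  [linear pair at A on NL]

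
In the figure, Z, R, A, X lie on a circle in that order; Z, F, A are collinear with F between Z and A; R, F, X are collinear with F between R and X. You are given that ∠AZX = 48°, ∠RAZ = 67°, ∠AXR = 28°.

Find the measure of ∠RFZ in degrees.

∠RFZ = 115°

1. ∠ARX = 48°  [same arc AX]
2. ∠AFR = 65°  [△RFA]
3. ∠RFZ = 115°  [linear pair at F on ZA]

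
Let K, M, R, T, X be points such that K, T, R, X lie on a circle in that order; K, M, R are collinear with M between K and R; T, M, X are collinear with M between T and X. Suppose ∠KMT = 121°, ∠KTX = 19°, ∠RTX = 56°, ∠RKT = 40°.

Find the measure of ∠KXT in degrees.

∠KXT = 65°

1. ∠RMX = 121°  [vertical angles at M]
2. ∠RKX = 56°  [same arc RX]
3. ∠KMX = 59°  [linear pair at M on KR]
4. ∠KXT = 65°  [△KMX]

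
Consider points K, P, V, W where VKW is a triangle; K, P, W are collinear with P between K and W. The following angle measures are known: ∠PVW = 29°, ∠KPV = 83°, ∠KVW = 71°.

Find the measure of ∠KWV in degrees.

∠KWV = 54°

1. ∠VPW = 97°  [linear pair at P on KW]
2. ∠PWV = 54°  [△VPW]
3. ∠KWV = 54°  [P on ray WK]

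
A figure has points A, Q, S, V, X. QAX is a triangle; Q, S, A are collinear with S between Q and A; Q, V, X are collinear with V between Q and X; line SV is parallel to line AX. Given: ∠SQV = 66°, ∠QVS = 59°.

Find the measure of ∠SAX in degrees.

1. ∠QSV = 55°  [△QSV]
2. ∠ASV = 125°  [linear pair at S on QA]
3. ∠SAX = 55°  [SV∥AX, co-interior at A–S]

∠SAX = 55°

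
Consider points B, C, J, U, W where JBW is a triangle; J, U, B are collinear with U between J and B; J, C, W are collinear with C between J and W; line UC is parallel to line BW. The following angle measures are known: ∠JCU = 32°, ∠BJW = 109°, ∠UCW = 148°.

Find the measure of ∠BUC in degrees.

∠BUC = 141°

1. ∠BWJ = 32°  [UC∥BW, corresponding at C]
2. ∠JBW = 39°  [△JBW]
3. ∠CUJ = 39°  [UC∥BW, corresponding at U]
4. ∠BUC = 141°  [linear pair at U on JB]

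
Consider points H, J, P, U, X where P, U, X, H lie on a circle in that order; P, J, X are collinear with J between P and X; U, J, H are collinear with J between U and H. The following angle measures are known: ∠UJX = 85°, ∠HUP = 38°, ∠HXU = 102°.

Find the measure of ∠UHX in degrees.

∠UHX = 47°

1. ∠HJP = 85°  [vertical angles at J]
2. ∠HXP = 38°  [same arc PH]
3. ∠HJX = 95°  [linear pair at J on PX]
4. ∠UHX = 47°  [△XJH]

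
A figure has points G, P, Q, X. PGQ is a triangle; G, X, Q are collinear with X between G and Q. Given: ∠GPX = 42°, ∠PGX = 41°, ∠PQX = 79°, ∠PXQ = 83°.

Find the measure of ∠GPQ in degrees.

∠GPQ = 60°

1. ∠PGQ = 41°  [X on ray GQ]
2. ∠GQP = 79°  [X on ray QG]
3. ∠GPQ = 60°  [△PGQ]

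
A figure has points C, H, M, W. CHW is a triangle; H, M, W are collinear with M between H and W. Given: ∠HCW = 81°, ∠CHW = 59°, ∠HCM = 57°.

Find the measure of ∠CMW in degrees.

∠CMW = 116°

1. ∠CHM = 59°  [M on ray HW]
2. ∠CMH = 64°  [△CHM]
3. ∠CMW = 116°  [linear pair at M on HW]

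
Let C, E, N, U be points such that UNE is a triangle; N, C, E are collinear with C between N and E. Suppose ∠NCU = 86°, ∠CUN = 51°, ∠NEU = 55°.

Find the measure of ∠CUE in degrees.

1. ∠ECU = 94°  [linear pair at C on NE]
2. ∠CEU = 55°  [C on ray EN]
3. ∠CUE = 31°  [△UCE]

∠CUE = 31°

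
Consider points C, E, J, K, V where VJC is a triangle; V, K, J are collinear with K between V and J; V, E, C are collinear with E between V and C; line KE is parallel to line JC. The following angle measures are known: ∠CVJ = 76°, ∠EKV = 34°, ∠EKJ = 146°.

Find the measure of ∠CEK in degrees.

1. ∠EVK = 76°  [K on VJ, E on VC]
2. ∠KEV = 70°  [△VKE]
3. ∠CEK = 110°  [linear pair at E on VC]

∠CEK = 110°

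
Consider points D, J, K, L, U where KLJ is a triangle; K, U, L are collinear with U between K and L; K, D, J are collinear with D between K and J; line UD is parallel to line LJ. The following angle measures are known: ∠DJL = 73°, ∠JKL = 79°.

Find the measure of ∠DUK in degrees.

∠DUK = 28°

1. ∠KJL = 73°  [D on ray JK]
2. ∠JLK = 28°  [△KLJ]
3. ∠DUK = 28°  [UD∥LJ, corresponding at U]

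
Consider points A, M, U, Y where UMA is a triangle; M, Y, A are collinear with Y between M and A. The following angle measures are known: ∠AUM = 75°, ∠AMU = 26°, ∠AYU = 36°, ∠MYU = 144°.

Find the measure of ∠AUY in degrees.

1. ∠MAU = 79°  [△UMA]
2. ∠UAY = 79°  [Y on ray AM]
3. ∠AUY = 65°  [△UYA]

∠AUY = 65°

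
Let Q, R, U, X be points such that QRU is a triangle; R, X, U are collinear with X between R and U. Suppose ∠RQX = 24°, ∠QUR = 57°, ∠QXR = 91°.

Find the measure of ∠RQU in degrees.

1. ∠QRX = 65°  [△QRX]
2. ∠QRU = 65°  [X on ray RU]
3. ∠RQU = 58°  [△QRU]

∠RQU = 58°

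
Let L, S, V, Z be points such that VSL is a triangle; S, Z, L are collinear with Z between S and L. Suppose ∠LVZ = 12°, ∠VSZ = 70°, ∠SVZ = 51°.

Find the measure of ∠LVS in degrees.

1. ∠SZV = 59°  [△VSZ]
2. ∠LSV = 70°  [Z on ray SL]
3. ∠LZV = 121°  [linear pair at Z on SL]
4. ∠VLZ = 47°  [△VZL]
5. ∠SLV = 47°  [Z on ray LS]
6. ∠LVS = 63°  [△VSL]

∠LVS = 63°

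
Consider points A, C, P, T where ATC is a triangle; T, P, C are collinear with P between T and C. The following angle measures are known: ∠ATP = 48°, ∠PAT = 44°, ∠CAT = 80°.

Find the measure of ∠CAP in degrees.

∠CAP = 36°

1. ∠APT = 88°  [△ATP]
2. ∠ATC = 48°  [P on ray TC]
3. ∠ACT = 52°  [△ATC]
4. ∠APC = 92°  [linear pair at P on TC]
5. ∠ACP = 52°  [P on ray CT]
6. ∠CAP = 36°  [△APC]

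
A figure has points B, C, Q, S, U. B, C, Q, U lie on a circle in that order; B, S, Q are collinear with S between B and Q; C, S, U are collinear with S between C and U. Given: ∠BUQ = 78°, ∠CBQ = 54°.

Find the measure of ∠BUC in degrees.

∠BUC = 24°

1. ∠BCQ = 102°  [cyclic BCQU, opposite ∠C+∠U]
2. ∠BQC = 24°  [△BCQ]
3. ∠BUC = 24°  [same arc BC]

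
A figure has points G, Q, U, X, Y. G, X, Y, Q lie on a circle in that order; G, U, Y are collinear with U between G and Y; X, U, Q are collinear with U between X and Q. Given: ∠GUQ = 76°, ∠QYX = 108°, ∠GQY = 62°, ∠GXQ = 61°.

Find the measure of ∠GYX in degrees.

∠GYX = 47°

1. ∠QGX = 72°  [cyclic GXYQ, opposite ∠G+∠Y]
2. ∠GQX = 47°  [△GXQ]
3. ∠GYX = 47°  [same arc GX]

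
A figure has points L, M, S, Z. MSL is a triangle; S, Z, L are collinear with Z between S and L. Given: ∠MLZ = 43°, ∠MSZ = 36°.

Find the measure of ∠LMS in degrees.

∠LMS = 101°

1. ∠MLS = 43°  [Z on ray LS]
2. ∠LSM = 36°  [Z on ray SL]
3. ∠LMS = 101°  [△MSL]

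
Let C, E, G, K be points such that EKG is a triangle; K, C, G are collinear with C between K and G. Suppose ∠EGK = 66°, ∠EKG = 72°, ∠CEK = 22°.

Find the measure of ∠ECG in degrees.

1. ∠CKE = 72°  [C on ray KG]
2. ∠ECK = 86°  [△EKC]
3. ∠ECG = 94°  [linear pair at C on KG]

∠ECG = 94°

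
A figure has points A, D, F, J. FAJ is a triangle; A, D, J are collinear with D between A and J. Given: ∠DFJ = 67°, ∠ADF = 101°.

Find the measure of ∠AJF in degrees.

∠AJF = 34°

1. ∠FDJ = 79°  [linear pair at D on AJ]
2. ∠DJF = 34°  [△FDJ]
3. ∠AJF = 34°  [D on ray JA]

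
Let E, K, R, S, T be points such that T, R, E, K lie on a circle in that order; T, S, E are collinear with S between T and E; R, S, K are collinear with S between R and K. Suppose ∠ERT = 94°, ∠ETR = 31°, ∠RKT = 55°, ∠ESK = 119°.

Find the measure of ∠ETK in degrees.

∠ETK = 64°

1. ∠EKT = 86°  [cyclic TREK, opposite ∠R+∠K]
2. ∠EKR = 31°  [same arc RE]
3. ∠KET = 30°  [△ESK]
4. ∠ETK = 64°  [△TEK]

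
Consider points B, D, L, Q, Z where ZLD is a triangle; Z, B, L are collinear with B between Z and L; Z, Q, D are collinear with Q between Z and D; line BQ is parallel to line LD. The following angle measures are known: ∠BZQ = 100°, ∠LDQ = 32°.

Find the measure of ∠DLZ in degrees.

1. ∠DZL = 100°  [B on ZL, Q on ZD]
2. ∠LDZ = 32°  [Q on ray DZ]
3. ∠DLZ = 48°  [△ZLD]

∠DLZ = 48°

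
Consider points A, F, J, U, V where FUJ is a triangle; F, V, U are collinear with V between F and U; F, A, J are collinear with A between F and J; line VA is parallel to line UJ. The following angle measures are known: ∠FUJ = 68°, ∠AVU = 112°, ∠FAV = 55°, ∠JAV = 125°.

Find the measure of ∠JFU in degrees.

∠JFU = 57°

1. ∠AVF = 68°  [VA∥UJ, corresponding at V]
2. ∠AFV = 57°  [△FVA]
3. ∠JFU = 57°  [V on FU, A on FJ]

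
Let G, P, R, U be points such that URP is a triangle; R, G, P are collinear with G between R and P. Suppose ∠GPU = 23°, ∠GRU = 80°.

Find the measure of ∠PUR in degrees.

∠PUR = 77°

1. ∠RPU = 23°  [G on ray PR]
2. ∠PRU = 80°  [G on ray RP]
3. ∠PUR = 77°  [△URP]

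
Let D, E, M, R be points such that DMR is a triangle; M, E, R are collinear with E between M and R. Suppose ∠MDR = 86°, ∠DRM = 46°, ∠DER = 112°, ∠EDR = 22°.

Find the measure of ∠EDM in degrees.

1. ∠DMR = 48°  [△DMR]
2. ∠DEM = 68°  [linear pair at E on MR]
3. ∠DME = 48°  [E on ray MR]
4. ∠EDM = 64°  [△DME]

∠EDM = 64°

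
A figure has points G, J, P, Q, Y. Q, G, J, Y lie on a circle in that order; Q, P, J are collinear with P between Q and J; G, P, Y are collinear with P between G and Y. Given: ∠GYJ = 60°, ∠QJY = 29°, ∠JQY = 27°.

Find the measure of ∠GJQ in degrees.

1. ∠GQJ = 60°  [same arc GJ]
2. ∠JYQ = 124°  [△QJY]
3. ∠JGQ = 56°  [cyclic QGJY, opposite ∠G+∠Y]
4. ∠GJQ = 64°  [△QGJ]

∠GJQ = 64°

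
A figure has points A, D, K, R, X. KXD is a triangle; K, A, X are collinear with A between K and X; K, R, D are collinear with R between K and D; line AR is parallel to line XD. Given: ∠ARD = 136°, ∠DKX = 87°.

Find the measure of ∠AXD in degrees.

∠AXD = 49°

1. ∠ARK = 44°  [linear pair at R on KD]
2. ∠AKR = 87°  [A on KX, R on KD]
3. ∠KAR = 49°  [△KAR]
4. ∠RAX = 131°  [linear pair at A on KX]
5. ∠AXD = 49°  [AR∥XD, co-interior at X–A]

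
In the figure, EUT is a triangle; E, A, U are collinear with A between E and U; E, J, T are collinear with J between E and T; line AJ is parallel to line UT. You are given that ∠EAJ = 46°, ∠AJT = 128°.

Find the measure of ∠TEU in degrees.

1. ∠AJE = 52°  [linear pair at J on ET]
2. ∠AEJ = 82°  [△EAJ]
3. ∠TEU = 82°  [A on EU, J on ET]

∠TEU = 82°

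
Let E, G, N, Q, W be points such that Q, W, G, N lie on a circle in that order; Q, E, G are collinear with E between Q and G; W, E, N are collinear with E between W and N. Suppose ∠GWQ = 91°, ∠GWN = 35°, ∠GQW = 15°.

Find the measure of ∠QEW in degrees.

1. ∠QGW = 74°  [△QWG]
2. ∠GEW = 71°  [△WEG]
3. ∠QEW = 109°  [linear pair at E on QG]

∠QEW = 109°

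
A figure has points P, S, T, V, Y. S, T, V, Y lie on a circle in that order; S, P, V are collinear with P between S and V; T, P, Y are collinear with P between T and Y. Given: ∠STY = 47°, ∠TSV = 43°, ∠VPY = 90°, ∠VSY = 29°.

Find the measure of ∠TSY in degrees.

1. ∠SPY = 90°  [linear pair at P on SV]
2. ∠SYT = 61°  [△SPY]
3. ∠TSY = 72°  [△STY]

∠TSY = 72°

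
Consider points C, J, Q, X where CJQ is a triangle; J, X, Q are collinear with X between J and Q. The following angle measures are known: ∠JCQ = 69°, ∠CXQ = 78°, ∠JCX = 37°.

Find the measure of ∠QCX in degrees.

1. ∠CXJ = 102°  [linear pair at X on JQ]
2. ∠CJX = 41°  [△CJX]
3. ∠CJQ = 41°  [X on ray JQ]
4. ∠CQJ = 70°  [△CJQ]
5. ∠CQX = 70°  [X on ray QJ]
6. ∠QCX = 32°  [△CXQ]

∠QCX = 32°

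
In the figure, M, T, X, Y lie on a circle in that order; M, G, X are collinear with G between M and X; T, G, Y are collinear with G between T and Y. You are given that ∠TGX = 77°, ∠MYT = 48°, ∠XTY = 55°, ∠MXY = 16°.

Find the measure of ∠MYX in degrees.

∠MYX = 109°

1. ∠MGY = 77°  [vertical angles at G]
2. ∠XMY = 55°  [△MGY]
3. ∠MYX = 109°  [△MXY]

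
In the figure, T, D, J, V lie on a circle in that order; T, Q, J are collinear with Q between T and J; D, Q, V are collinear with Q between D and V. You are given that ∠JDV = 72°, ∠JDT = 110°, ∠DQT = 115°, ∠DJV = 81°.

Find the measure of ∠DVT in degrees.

1. ∠JTV = 72°  [same arc JV]
2. ∠JQV = 115°  [vertical angles at Q]
3. ∠TQV = 65°  [linear pair at Q on TJ]
4. ∠DVT = 43°  [△TQV]

∠DVT = 43°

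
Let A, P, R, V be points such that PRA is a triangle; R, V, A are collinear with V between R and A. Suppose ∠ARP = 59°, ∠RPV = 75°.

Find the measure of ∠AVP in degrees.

∠AVP = 134°

1. ∠PRV = 59°  [V on ray RA]
2. ∠PVR = 46°  [△PRV]
3. ∠AVP = 134°  [linear pair at V on RA]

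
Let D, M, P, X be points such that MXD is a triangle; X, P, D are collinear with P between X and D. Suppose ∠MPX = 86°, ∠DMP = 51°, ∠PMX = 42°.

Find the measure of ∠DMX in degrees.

1. ∠MXP = 52°  [△MXP]
2. ∠DPM = 94°  [linear pair at P on XD]
3. ∠MDP = 35°  [△MPD]
4. ∠DXM = 52°  [P on ray XD]
5. ∠MDX = 35°  [P on ray DX]
6. ∠DMX = 93°  [△MXD]

∠DMX = 93°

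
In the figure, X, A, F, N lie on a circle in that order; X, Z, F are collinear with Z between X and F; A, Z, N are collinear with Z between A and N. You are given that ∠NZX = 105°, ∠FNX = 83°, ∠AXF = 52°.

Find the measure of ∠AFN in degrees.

1. ∠AZF = 105°  [vertical angles at Z]
2. ∠FAX = 97°  [cyclic XAFN, opposite ∠A+∠N]
3. ∠ANF = 52°  [same arc AF]
4. ∠AFX = 31°  [△XAF]
5. ∠FAN = 44°  [△AZF]
6. ∠AFN = 84°  [△AFN]

∠AFN = 84°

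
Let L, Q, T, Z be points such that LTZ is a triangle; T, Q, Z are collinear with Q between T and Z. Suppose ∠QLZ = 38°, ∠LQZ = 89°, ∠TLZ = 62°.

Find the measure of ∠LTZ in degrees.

∠LTZ = 65°

1. ∠LZQ = 53°  [△LQZ]
2. ∠LZT = 53°  [Q on ray ZT]
3. ∠LTZ = 65°  [△LTZ]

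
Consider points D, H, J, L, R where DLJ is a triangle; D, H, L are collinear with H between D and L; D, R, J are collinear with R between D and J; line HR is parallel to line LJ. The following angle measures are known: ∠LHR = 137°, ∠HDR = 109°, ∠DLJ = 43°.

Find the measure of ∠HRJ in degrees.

1. ∠DHR = 43°  [linear pair at H on DL]
2. ∠DRH = 28°  [△DHR]
3. ∠HRJ = 152°  [linear pair at R on DJ]

∠HRJ = 152°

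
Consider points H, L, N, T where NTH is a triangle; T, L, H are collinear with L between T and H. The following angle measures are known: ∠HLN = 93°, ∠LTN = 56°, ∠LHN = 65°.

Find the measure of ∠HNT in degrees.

1. ∠HTN = 56°  [L on ray TH]
2. ∠NHT = 65°  [L on ray HT]
3. ∠HNT = 59°  [△NTH]

∠HNT = 59°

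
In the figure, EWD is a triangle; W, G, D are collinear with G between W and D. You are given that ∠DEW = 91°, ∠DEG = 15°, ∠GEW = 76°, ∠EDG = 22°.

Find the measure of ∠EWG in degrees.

∠EWG = 67°

1. ∠DGE = 143°  [△EGD]
2. ∠EGW = 37°  [linear pair at G on WD]
3. ∠EWG = 67°  [△EWG]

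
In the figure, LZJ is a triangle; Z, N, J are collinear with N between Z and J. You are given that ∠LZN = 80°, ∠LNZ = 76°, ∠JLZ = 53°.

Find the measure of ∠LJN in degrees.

1. ∠JZL = 80°  [N on ray ZJ]
2. ∠LJZ = 47°  [△LZJ]
3. ∠LJN = 47°  [N on ray JZ]

∠LJN = 47°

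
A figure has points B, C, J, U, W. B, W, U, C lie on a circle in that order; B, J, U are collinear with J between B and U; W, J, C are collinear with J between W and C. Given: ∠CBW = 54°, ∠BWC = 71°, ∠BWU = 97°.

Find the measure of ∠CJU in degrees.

1. ∠BCW = 55°  [△BWC]
2. ∠BUC = 71°  [same arc BC]
3. ∠BCU = 83°  [cyclic BWUC, opposite ∠W+∠C]
4. ∠CBU = 26°  [△BUC]
5. ∠BJC = 99°  [△BJC]
6. ∠CJU = 81°  [linear pair at J on BU]

∠CJU = 81°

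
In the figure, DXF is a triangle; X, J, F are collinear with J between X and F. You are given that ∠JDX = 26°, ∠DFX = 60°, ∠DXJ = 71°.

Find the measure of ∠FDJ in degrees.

1. ∠DJX = 83°  [△DXJ]
2. ∠DFJ = 60°  [J on ray FX]
3. ∠DJF = 97°  [linear pair at J on XF]
4. ∠FDJ = 23°  [△DJF]

∠FDJ = 23°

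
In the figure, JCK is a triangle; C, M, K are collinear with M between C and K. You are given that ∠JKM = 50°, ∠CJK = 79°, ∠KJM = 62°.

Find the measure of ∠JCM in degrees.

∠JCM = 51°

1. ∠CKJ = 50°  [M on ray KC]
2. ∠JCK = 51°  [△JCK]
3. ∠JCM = 51°  [M on ray CK]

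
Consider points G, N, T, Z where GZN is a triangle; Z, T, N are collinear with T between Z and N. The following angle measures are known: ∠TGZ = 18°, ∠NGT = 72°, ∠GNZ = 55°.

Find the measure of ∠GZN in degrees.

1. ∠GNT = 55°  [T on ray NZ]
2. ∠GTN = 53°  [△GTN]
3. ∠GTZ = 127°  [linear pair at T on ZN]
4. ∠GZT = 35°  [△GZT]
5. ∠GZN = 35°  [T on ray ZN]

∠GZN = 35°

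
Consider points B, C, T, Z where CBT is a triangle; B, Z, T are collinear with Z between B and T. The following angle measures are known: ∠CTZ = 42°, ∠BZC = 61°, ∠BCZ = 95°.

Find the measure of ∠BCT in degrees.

1. ∠BTC = 42°  [Z on ray TB]
2. ∠CBZ = 24°  [△CBZ]
3. ∠CBT = 24°  [Z on ray BT]
4. ∠BCT = 114°  [△CBT]

∠BCT = 114°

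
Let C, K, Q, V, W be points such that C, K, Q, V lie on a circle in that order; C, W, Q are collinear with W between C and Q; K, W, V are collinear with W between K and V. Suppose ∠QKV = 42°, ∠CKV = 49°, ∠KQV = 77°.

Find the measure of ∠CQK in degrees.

∠CQK = 28°

1. ∠QCV = 42°  [same arc QV]
2. ∠KVQ = 61°  [△KQV]
3. ∠CQV = 49°  [same arc CV]
4. ∠CVQ = 89°  [△CQV]
5. ∠KCQ = 61°  [same arc KQ]
6. ∠CKQ = 91°  [cyclic CKQV, opposite ∠K+∠V]
7. ∠CQK = 28°  [△CKQ]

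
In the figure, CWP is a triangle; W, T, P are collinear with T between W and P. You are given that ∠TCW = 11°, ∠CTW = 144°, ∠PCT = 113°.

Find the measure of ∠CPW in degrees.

∠CPW = 31°

1. ∠CTP = 36°  [linear pair at T on WP]
2. ∠CPT = 31°  [△CTP]
3. ∠CPW = 31°  [T on ray PW]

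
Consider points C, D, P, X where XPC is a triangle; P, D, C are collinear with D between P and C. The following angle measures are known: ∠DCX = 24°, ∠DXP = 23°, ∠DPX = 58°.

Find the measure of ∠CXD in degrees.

∠CXD = 75°

1. ∠PDX = 99°  [△XPD]
2. ∠CDX = 81°  [linear pair at D on PC]
3. ∠CXD = 75°  [△XDC]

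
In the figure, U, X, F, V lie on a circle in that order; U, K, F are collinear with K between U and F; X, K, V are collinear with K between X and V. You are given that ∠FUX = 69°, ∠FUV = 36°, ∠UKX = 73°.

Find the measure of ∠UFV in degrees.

1. ∠FVX = 69°  [same arc XF]
2. ∠FKV = 73°  [vertical angles at K]
3. ∠UFV = 38°  [△FKV]

∠UFV = 38°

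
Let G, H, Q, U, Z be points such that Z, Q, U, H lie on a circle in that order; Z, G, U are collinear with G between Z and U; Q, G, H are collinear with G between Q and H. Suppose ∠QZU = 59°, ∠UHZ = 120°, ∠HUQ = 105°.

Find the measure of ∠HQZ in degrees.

1. ∠UQZ = 60°  [cyclic ZQUH, opposite ∠Q+∠H]
2. ∠HZQ = 75°  [cyclic ZQUH, opposite ∠Z+∠U]
3. ∠QUZ = 61°  [△ZQU]
4. ∠QHZ = 61°  [same arc ZQ]
5. ∠HQZ = 44°  [△ZQH]

∠HQZ = 44°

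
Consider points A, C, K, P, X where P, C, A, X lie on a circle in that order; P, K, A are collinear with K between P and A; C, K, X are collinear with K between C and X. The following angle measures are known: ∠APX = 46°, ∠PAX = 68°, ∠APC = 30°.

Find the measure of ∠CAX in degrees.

1. ∠ACX = 46°  [same arc AX]
2. ∠AXC = 30°  [same arc CA]
3. ∠CAX = 104°  [△CAX]

∠CAX = 104°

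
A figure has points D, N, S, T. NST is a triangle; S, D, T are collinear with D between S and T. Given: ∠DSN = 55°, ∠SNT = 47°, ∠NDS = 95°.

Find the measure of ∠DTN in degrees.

∠DTN = 78°

1. ∠NST = 55°  [D on ray ST]
2. ∠NTS = 78°  [△NST]
3. ∠DTN = 78°  [D on ray TS]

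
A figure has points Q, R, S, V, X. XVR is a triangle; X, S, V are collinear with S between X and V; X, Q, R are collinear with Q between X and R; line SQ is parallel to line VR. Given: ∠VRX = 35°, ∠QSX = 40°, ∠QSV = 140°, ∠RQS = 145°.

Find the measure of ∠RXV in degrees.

1. ∠SQX = 35°  [SQ∥VR, corresponding at Q]
2. ∠QXS = 105°  [△XSQ]
3. ∠RXV = 105°  [S on XV, Q on XR]

∠RXV = 105°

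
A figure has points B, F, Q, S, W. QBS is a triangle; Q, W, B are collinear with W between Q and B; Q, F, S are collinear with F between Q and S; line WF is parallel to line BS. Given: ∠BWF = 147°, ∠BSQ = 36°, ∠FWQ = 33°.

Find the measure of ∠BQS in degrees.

∠BQS = 111°

1. ∠QFW = 36°  [WF∥BS, corresponding at F]
2. ∠FQW = 111°  [△QWF]
3. ∠BQS = 111°  [W on QB, F on QS]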